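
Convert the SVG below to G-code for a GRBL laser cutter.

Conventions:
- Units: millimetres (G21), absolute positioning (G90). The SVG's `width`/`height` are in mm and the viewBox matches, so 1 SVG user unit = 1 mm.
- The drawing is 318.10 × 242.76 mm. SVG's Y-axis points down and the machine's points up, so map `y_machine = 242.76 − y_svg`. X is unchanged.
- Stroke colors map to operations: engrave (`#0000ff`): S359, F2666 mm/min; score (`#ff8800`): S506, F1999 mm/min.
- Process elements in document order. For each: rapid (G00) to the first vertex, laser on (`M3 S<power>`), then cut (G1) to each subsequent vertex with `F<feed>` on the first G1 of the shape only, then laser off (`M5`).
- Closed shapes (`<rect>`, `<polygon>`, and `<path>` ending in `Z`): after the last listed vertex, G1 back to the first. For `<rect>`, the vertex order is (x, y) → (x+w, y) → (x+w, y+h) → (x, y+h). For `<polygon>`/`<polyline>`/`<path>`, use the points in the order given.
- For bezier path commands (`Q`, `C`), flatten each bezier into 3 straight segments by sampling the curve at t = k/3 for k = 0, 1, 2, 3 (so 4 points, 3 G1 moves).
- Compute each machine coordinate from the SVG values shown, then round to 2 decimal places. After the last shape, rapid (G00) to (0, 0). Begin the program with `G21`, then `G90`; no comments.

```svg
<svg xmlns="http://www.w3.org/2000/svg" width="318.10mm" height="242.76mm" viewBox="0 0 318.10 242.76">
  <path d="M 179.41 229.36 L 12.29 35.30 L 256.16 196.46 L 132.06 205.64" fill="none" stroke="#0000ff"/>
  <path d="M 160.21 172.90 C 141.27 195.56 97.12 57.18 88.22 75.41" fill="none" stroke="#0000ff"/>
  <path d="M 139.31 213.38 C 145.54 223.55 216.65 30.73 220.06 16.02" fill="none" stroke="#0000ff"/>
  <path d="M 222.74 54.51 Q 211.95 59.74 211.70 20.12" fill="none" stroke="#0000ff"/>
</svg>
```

G21
G90
G00 X179.41 Y13.40
M3 S359
G1 X12.29 Y207.46 F2666
G1 X256.16 Y46.30
G1 X132.06 Y37.12
M5
G00 X160.21 Y69.86
M3 S359
G1 X135.11 Y89.12 F2666
G1 X106.63 Y145.14
G1 X88.22 Y167.35
M5
G00 X139.31 Y29.38
M3 S359
G1 X162.26 Y72.76 F2666
G1 X198.99 Y166.77
G1 X220.06 Y226.74
M5
G00 X222.74 Y188.25
M3 S359
G1 X216.72 Y189.75 F2666
G1 X213.04 Y201.21
G1 X211.70 Y222.64
M5
G00 X0.00 Y0.00

1 u = 1 mm; y_m = 242.76 − y.

[1] `<path>` open polyline, #0000ff→engrave S359 F2666: (179.41,13.40) → (12.29,207.46) → (256.16,46.30) → (132.06,37.12)

[2] `<path>` cubic bezier, #0000ff→engrave S359 F2666: (160.21,69.86) → (135.11,89.12) → (106.63,145.14) → (88.22,167.35)

[3] `<path>` cubic bezier, #0000ff→engrave S359 F2666: (139.31,29.38) → (162.26,72.76) → (198.99,166.77) → (220.06,226.74)

[4] `<path>` quadratic bezier, #0000ff→engrave S359 F2666: (222.74,188.25) → (216.72,189.75) → (213.04,201.21) → (211.70,222.64)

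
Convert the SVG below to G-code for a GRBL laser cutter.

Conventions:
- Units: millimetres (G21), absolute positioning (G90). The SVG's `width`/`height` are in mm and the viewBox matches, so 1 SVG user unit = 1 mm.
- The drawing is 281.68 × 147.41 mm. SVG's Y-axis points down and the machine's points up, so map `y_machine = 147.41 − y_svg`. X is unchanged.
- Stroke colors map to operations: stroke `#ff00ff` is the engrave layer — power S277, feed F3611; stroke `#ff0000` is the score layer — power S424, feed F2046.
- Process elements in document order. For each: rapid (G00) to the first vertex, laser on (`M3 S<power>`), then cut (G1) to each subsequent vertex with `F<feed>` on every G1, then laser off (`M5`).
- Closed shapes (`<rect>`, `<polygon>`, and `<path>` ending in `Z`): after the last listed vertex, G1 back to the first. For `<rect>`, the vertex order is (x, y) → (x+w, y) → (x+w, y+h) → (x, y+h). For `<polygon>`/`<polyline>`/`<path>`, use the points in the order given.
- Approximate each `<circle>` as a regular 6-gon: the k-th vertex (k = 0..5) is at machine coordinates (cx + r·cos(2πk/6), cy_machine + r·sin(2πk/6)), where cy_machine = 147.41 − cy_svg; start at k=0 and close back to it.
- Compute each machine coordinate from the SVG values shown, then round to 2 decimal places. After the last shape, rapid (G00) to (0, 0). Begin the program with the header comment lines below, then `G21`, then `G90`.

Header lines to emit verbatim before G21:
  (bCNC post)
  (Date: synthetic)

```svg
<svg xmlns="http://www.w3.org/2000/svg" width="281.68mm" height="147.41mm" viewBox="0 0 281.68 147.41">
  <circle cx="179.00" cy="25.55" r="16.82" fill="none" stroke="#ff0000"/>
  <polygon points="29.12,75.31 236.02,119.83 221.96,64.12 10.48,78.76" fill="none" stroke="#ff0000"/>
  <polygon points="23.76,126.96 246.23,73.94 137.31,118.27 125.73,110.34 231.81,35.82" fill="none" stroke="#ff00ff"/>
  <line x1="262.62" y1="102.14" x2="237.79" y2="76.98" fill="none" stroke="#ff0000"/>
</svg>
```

Since the viewBox matches the mm dimensions, user units are millimetres directly. The only transform is the Y-flip y_m = 147.41 − y_svg.

Shape 1 is a circle drawn with `<circle>`. Its stroke #ff0000 means score at S424, F2046. After flipping Y the toolpath is (195.82,121.86) → (187.41,136.43) → (170.59,136.43) → (162.18,121.86) → (170.59,107.29) → (187.41,107.29) → (195.82,121.86), returning to the start.

Shape 2 is a closed polygon drawn with `<polygon>`. Its stroke #ff0000 means score at S424, F2046. After flipping Y the toolpath is (29.12,72.10) → (236.02,27.58) → (221.96,83.29) → (10.48,68.65) → (29.12,72.10), returning to the start.

Shape 3 is a closed polygon drawn with `<polygon>`. Its stroke #ff00ff means engrave at S277, F3611. After flipping Y the toolpath is (23.76,20.45) → (246.23,73.47) → (137.31,29.14) → (125.73,37.07) → (231.81,111.59) → (23.76,20.45), returning to the start.

Shape 4 is a line segment drawn with `<line>`. Its stroke #ff0000 means score at S424, F2046. After flipping Y the toolpath is (262.62,45.27) → (237.79,70.43).

(bCNC post)
(Date: synthetic)
G21
G90
G00 X195.82 Y121.86
M3 S424
G1 X187.41 Y136.43 F2046
G1 X170.59 Y136.43 F2046
G1 X162.18 Y121.86 F2046
G1 X170.59 Y107.29 F2046
G1 X187.41 Y107.29 F2046
G1 X195.82 Y121.86 F2046
M5
G00 X29.12 Y72.10
M3 S424
G1 X236.02 Y27.58 F2046
G1 X221.96 Y83.29 F2046
G1 X10.48 Y68.65 F2046
G1 X29.12 Y72.10 F2046
M5
G00 X23.76 Y20.45
M3 S277
G1 X246.23 Y73.47 F3611
G1 X137.31 Y29.14 F3611
G1 X125.73 Y37.07 F3611
G1 X231.81 Y111.59 F3611
G1 X23.76 Y20.45 F3611
M5
G00 X262.62 Y45.27
M3 S424
G1 X237.79 Y70.43 F2046
M5
G00 X0.00 Y0.00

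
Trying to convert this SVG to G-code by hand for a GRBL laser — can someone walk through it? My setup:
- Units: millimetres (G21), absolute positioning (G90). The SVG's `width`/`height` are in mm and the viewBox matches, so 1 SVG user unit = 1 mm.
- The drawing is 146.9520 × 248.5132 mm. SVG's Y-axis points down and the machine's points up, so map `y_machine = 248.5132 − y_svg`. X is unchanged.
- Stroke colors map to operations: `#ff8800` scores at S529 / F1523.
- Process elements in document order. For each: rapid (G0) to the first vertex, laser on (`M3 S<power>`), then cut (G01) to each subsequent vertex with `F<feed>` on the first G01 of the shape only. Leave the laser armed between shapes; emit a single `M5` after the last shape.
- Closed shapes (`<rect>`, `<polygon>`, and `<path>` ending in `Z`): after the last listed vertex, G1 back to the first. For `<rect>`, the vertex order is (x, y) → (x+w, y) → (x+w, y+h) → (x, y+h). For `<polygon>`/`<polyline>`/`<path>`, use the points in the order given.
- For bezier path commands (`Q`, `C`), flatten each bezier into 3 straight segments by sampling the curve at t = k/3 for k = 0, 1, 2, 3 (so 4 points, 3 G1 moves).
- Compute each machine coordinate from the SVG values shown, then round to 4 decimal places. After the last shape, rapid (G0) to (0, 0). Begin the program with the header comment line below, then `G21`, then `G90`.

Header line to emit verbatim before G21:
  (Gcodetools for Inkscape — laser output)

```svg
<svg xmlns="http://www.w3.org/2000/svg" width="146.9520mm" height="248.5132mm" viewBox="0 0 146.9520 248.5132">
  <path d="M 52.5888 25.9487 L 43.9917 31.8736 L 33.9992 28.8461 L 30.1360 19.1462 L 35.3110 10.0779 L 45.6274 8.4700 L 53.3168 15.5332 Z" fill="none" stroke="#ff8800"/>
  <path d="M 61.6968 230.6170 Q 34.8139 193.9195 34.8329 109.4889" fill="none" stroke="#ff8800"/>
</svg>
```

(Gcodetools for Inkscape — laser output)
G21
G90
G0 X52.5888 Y222.5645
M3 S529
G01 X43.9917 Y216.6396 F1523
G01 X33.9992 Y219.6671
G01 X30.1360 Y229.3670
G01 X35.3110 Y238.4353
G01 X45.6274 Y240.0432
G01 X53.3168 Y232.9800
G01 X52.5888 Y222.5645
G0 X61.6968 Y17.8962
M3 S529
G01 X46.7640 Y47.6649 F1523
G01 X37.8093 Y88.0409
G01 X34.8329 Y139.0243
M5
G0 X0.0000 Y0.0000

Since the viewBox matches the mm dimensions, user units are millimetres directly. The only transform is the Y-flip y_m = 248.5132 − y_svg.

Shape 1 is a regular polygon drawn with `<path>`. Its stroke #ff8800 means score at S529, F1523. After flipping Y the toolpath is (52.5888,222.5645) → (43.9917,216.6396) → (33.9992,219.6671) → (30.1360,229.3670) → (35.3110,238.4353) → (45.6274,240.0432) → (53.3168,232.9800) → (52.5888,222.5645), returning to the start.

Shape 2 is a quadratic bezier drawn with `<path>`. Its stroke #ff8800 means score at S529, F1523. After flipping Y the toolpath is (61.6968,17.8962) → (46.7640,47.6649) → (37.8093,88.0409) → (34.8329,139.0243).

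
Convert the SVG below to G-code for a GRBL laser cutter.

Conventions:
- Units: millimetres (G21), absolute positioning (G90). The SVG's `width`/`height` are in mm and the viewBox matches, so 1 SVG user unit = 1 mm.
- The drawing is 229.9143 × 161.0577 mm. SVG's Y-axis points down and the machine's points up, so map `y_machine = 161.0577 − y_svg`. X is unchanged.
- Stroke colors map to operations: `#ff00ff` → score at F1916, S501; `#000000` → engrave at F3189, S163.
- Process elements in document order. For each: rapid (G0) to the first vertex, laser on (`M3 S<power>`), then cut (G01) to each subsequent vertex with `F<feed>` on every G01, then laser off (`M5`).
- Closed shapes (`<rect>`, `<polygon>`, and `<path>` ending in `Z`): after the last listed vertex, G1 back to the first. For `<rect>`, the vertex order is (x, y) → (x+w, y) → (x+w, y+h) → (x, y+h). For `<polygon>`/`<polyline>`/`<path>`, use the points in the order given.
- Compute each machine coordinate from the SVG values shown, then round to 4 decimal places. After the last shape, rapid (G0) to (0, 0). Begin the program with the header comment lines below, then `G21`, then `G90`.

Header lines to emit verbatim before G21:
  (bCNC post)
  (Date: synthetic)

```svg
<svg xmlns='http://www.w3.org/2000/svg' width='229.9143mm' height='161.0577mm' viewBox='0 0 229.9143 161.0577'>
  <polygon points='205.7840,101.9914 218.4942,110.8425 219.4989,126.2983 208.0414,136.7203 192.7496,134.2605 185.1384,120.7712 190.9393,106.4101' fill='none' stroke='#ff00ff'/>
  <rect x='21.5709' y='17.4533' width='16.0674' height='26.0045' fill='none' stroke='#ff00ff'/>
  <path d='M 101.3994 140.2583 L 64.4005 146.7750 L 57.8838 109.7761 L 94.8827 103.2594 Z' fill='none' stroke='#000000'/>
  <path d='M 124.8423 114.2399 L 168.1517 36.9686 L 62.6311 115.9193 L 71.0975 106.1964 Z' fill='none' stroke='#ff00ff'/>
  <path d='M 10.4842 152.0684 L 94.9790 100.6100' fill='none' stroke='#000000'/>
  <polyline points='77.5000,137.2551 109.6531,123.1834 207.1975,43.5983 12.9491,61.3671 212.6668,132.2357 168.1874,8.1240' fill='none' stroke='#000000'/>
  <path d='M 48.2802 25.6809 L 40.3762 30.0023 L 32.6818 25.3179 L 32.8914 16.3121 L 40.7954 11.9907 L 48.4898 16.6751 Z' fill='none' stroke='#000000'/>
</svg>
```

(bCNC post)
(Date: synthetic)
G21
G90
G0 X205.7840 Y59.0663
M3 S501
G01 X218.4942 Y50.2152 F1916
G01 X219.4989 Y34.7594 F1916
G01 X208.0414 Y24.3374 F1916
G01 X192.7496 Y26.7972 F1916
G01 X185.1384 Y40.2865 F1916
G01 X190.9393 Y54.6476 F1916
G01 X205.7840 Y59.0663 F1916
M5
G0 X21.5709 Y143.6044
M3 S501
G01 X37.6383 Y143.6044 F1916
G01 X37.6383 Y117.5999 F1916
G01 X21.5709 Y117.5999 F1916
G01 X21.5709 Y143.6044 F1916
M5
G0 X101.3994 Y20.7994
M3 S163
G01 X64.4005 Y14.2827 F3189
G01 X57.8838 Y51.2816 F3189
G01 X94.8827 Y57.7983 F3189
G01 X101.3994 Y20.7994 F3189
M5
G0 X124.8423 Y46.8178
M3 S501
G01 X168.1517 Y124.0891 F1916
G01 X62.6311 Y45.1384 F1916
G01 X71.0975 Y54.8613 F1916
G01 X124.8423 Y46.8178 F1916
M5
G0 X10.4842 Y8.9893
M3 S163
G01 X94.9790 Y60.4477 F3189
M5
G0 X77.5000 Y23.8026
M3 S163
G01 X109.6531 Y37.8743 F3189
G01 X207.1975 Y117.4594 F3189
G01 X12.9491 Y99.6906 F3189
G01 X212.6668 Y28.8220 F3189
G01 X168.1874 Y152.9337 F3189
M5
G0 X48.2802 Y135.3768
M3 S163
G01 X40.3762 Y131.0554 F3189
G01 X32.6818 Y135.7398 F3189
G01 X32.8914 Y144.7456 F3189
G01 X40.7954 Y149.0670 F3189
G01 X48.4898 Y144.3826 F3189
G01 X48.2802 Y135.3768 F3189
M5
G0 X0.0000 Y0.0000

1 u = 1 mm; y_m = 161.0577 − y.

[1] `<polygon>` regular polygon, #ff00ff→score S501 F1916: (205.7840,59.0663) → (218.4942,50.2152) → (219.4989,34.7594) → (208.0414,24.3374) → (192.7496,26.7972) → (185.1384,40.2865) → (190.9393,54.6476) → (205.7840,59.0663) (closed)

[2] `<rect>` rectangle, #ff00ff→score S501 F1916: (21.5709,143.6044) → (37.6383,143.6044) → (37.6383,117.5999) → (21.5709,117.5999) → (21.5709,143.6044) (closed)

[3] `<path>` regular polygon, #000000→engrave S163 F3189: (101.3994,20.7994) → (64.4005,14.2827) → (57.8838,51.2816) → (94.8827,57.7983) → (101.3994,20.7994) (closed)

[4] `<path>` closed polygon, #ff00ff→score S501 F1916: (124.8423,46.8178) → (168.1517,124.0891) → (62.6311,45.1384) → (71.0975,54.8613) → (124.8423,46.8178) (closed)

[5] `<path>` line segment, #000000→engrave S163 F3189: (10.4842,8.9893) → (94.9790,60.4477)

[6] `<polyline>` open polyline, #000000→engrave S163 F3189: (77.5000,23.8026) → (109.6531,37.8743) → (207.1975,117.4594) → (12.9491,99.6906) → (212.6668,28.8220) → (168.1874,152.9337)

[7] `<path>` regular polygon, #000000→engrave S163 F3189: (48.2802,135.3768) → (40.3762,131.0554) → (32.6818,135.7398) → (32.8914,144.7456) → (40.7954,149.0670) → (48.4898,144.3826) → (48.2802,135.3768) (closed)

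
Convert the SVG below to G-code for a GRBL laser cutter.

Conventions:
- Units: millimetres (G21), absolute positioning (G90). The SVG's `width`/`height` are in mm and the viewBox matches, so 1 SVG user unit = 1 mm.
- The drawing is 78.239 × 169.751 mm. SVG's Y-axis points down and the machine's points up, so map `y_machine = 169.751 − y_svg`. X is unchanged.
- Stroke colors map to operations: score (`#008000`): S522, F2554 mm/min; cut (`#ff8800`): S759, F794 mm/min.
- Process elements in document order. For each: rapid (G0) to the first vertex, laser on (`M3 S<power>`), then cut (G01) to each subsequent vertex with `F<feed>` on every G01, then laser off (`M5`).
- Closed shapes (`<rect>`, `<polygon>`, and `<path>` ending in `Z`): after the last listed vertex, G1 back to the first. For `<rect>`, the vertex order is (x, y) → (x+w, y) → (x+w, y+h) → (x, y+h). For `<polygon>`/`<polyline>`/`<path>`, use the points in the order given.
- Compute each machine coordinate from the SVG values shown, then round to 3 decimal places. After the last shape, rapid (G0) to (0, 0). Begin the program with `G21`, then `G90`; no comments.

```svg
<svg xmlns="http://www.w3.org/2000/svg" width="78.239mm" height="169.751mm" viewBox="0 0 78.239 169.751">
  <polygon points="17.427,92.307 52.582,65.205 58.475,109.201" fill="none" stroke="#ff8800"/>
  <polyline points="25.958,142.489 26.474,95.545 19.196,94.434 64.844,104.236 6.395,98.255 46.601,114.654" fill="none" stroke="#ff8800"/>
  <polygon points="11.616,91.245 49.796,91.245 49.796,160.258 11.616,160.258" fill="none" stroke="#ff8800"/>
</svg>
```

G21
G90
G0 X17.427 Y77.444
M3 S759
G01 X52.582 Y104.546 F794
G01 X58.475 Y60.550 F794
G01 X17.427 Y77.444 F794
M5
G0 X25.958 Y27.262
M3 S759
G01 X26.474 Y74.206 F794
G01 X19.196 Y75.317 F794
G01 X64.844 Y65.515 F794
G01 X6.395 Y71.496 F794
G01 X46.601 Y55.097 F794
M5
G0 X11.616 Y78.506
M3 S759
G01 X49.796 Y78.506 F794
G01 X49.796 Y9.493 F794
G01 X11.616 Y9.493 F794
G01 X11.616 Y78.506 F794
M5
G0 X0.000 Y0.000

Since the viewBox matches the mm dimensions, user units are millimetres directly. The only transform is the Y-flip y_m = 169.751 − y_svg.

Shape 1 is a regular polygon drawn with `<polygon>`. Its stroke #ff8800 means cut at S759, F794. After flipping Y the toolpath is (17.427,77.444) → (52.582,104.546) → (58.475,60.550) → (17.427,77.444), returning to the start.

Shape 2 is a open polyline drawn with `<polyline>`. Its stroke #ff8800 means cut at S759, F794. After flipping Y the toolpath is (25.958,27.262) → (26.474,74.206) → (19.196,75.317) → (64.844,65.515) → (6.395,71.496) → (46.601,55.097).

Shape 3 is a rectangle drawn with `<polygon>`. Its stroke #ff8800 means cut at S759, F794. After flipping Y the toolpath is (11.616,78.506) → (49.796,78.506) → (49.796,9.493) → (11.616,9.493) → (11.616,78.506), returning to the start.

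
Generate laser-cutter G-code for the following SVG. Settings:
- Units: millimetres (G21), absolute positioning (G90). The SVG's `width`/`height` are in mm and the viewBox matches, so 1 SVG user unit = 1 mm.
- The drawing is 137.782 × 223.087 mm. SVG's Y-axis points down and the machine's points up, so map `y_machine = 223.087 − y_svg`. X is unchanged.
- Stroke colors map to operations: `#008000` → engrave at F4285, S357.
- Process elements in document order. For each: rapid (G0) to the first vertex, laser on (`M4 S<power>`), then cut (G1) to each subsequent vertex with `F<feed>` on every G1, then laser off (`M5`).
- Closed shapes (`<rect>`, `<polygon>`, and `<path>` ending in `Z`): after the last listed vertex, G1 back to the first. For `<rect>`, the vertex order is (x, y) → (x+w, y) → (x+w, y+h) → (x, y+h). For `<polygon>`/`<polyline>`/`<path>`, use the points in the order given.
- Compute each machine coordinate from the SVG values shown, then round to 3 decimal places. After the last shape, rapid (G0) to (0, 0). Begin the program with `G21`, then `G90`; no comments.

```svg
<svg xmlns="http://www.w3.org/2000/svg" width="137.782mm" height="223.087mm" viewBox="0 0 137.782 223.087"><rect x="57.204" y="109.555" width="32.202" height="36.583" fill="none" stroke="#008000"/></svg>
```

G21
G90
G0 X57.204 Y113.532
M4 S357
G1 X89.406 Y113.532 F4285
G1 X89.406 Y76.949 F4285
G1 X57.204 Y76.949 F4285
G1 X57.204 Y113.532 F4285
M5
G0 X0.000 Y0.000

Since the viewBox matches the mm dimensions, user units are millimetres directly. The only transform is the Y-flip y_m = 223.087 − y_svg.

Shape 1 is a rectangle drawn with `<rect>`. Its stroke #008000 means engrave at S357, F4285. After flipping Y the toolpath is (57.204,113.532) → (89.406,113.532) → (89.406,76.949) → (57.204,76.949) → (57.204,113.532), returning to the start.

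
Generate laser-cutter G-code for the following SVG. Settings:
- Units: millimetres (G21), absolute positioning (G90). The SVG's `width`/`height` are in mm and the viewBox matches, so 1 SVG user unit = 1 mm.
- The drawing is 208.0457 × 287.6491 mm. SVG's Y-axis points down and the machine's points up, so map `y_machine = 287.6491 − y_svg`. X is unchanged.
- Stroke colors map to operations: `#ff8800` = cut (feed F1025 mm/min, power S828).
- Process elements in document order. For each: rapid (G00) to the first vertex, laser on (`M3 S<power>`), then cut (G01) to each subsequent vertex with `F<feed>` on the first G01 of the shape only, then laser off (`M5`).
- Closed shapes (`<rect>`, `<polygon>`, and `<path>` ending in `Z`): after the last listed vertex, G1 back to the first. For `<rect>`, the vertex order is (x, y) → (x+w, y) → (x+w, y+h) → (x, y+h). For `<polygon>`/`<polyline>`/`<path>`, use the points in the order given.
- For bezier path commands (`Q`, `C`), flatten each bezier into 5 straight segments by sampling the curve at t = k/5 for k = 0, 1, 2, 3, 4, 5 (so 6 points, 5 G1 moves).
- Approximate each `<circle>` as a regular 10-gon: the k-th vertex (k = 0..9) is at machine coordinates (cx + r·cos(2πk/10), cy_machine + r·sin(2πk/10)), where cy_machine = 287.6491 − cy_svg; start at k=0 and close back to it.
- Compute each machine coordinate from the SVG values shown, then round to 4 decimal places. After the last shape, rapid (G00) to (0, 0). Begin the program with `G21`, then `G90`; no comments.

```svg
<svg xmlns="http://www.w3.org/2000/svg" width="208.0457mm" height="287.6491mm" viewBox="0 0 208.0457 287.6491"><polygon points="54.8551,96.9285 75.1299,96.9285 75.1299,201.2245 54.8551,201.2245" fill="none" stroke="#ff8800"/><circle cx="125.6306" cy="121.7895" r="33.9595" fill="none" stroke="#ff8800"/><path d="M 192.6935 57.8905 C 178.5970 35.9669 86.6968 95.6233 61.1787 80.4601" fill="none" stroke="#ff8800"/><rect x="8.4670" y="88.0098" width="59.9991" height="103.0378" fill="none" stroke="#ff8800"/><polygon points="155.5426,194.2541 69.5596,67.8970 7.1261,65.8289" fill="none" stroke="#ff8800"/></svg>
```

viewBox `0 0 208.0457 287.6491` with mm width/height → 1 unit = 1 mm. Flip: y_m = 287.6491 − y_svg.

**Shape 1** — `<polygon>` rectangle, stroke `#ff8800` → cut (S828, F1025). Machine vertices: (54.8551,190.7206) → (75.1299,190.7206) → (75.1299,86.4246) → (54.8551,86.4246) → (54.8551,190.7206). Closed: final G1 returns to the first vertex.

**Shape 2** — `<circle>` circle, stroke `#ff8800` → cut (S828, F1025). Machine vertices: (159.5901,165.8596) → (153.1044,185.8205) → (136.1247,198.1570) → (115.1365,198.1570) → (98.1568,185.8205) → (91.6711,165.8596) → (98.1568,145.8987) → (115.1365,133.5622) → (136.1247,133.5622) → (153.1044,145.8987) → (159.5901,165.8596). Closed: final G1 returns to the first vertex.

**Shape 3** — `<path>` cubic bezier, stroke `#ff8800` → cut (S828, F1025). Control points (SVG): P0=(192.6935,57.8905), P1=(178.5970,35.9669), P2=(86.6968,95.6233), P3=(61.1787,80.4601); sampled at t=k/5. Machine vertices: (192.6935,229.7586) → (176.0526,234.3744) → (147.6598,226.9181) → (114.4359,214.8970) → (83.3019,205.8182) → (61.1787,207.1890). Open path.

**Shape 4** — `<rect>` rectangle, stroke `#ff8800` → cut (S828, F1025). Machine vertices: (8.4670,199.6393) → (68.4661,199.6393) → (68.4661,96.6015) → (8.4670,96.6015) → (8.4670,199.6393). Closed: final G1 returns to the first vertex.

**Shape 5** — `<polygon>` closed polygon, stroke `#ff8800` → cut (S828, F1025). Machine vertices: (155.5426,93.3950) → (69.5596,219.7521) → (7.1261,221.8202) → (155.5426,93.3950). Closed: final G1 returns to the first vertex.

G21
G90
G00 X54.8551 Y190.7206
M3 S828
G01 X75.1299 Y190.7206 F1025
G01 X75.1299 Y86.4246
G01 X54.8551 Y86.4246
G01 X54.8551 Y190.7206
M5
G00 X159.5901 Y165.8596
M3 S828
G01 X153.1044 Y185.8205 F1025
G01 X136.1247 Y198.1570
G01 X115.1365 Y198.1570
G01 X98.1568 Y185.8205
G01 X91.6711 Y165.8596
G01 X98.1568 Y145.8987
G01 X115.1365 Y133.5622
G01 X136.1247 Y133.5622
G01 X153.1044 Y145.8987
G01 X159.5901 Y165.8596
M5
G00 X192.6935 Y229.7586
M3 S828
G01 X176.0526 Y234.3744 F1025
G01 X147.6598 Y226.9181
G01 X114.4359 Y214.8970
G01 X83.3019 Y205.8182
G01 X61.1787 Y207.1890
M5
G00 X8.4670 Y199.6393
M3 S828
G01 X68.4661 Y199.6393 F1025
G01 X68.4661 Y96.6015
G01 X8.4670 Y96.6015
G01 X8.4670 Y199.6393
M5
G00 X155.5426 Y93.3950
M3 S828
G01 X69.5596 Y219.7521 F1025
G01 X7.1261 Y221.8202
G01 X155.5426 Y93.3950
M5
G00 X0.0000 Y0.0000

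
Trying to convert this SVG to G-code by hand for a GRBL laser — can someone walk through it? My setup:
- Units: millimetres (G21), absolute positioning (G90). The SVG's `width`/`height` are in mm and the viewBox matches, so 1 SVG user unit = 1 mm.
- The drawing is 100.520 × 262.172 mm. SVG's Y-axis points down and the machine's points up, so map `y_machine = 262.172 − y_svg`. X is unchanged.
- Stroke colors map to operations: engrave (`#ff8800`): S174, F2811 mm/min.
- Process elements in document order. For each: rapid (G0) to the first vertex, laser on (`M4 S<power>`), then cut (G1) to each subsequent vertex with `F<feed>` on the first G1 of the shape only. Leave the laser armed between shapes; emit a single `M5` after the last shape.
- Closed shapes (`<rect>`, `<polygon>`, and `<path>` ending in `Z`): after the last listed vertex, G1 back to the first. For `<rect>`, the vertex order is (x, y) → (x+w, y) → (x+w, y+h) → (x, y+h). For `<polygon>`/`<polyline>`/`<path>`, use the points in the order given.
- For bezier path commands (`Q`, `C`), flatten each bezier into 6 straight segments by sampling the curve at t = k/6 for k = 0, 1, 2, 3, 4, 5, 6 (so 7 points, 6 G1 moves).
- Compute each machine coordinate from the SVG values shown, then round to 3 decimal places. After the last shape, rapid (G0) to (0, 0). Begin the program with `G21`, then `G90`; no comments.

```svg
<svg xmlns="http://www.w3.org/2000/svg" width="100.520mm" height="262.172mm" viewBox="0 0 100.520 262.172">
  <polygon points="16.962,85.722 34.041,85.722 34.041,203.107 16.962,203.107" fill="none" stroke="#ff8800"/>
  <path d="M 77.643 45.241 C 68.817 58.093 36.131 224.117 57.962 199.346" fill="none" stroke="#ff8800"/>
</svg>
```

G21
G90
G0 X16.962 Y176.450
M4 S174
G1 X34.041 Y176.450 F2811
G1 X34.041 Y59.065
G1 X16.962 Y59.065
G1 X16.962 Y176.450
G0 X77.643 Y216.931
M4 S174
G1 X71.605 Y199.333 F2811
G1 X63.767 Y165.761
G1 X56.306 Y125.770
G1 X51.400 Y88.914
G1 X51.227 Y64.748
G1 X57.962 Y62.826
M5
G0 X0.000 Y0.000

viewBox `0 0 100.520 262.172` with mm width/height → 1 unit = 1 mm. Flip: y_m = 262.172 − y_svg.

**Shape 1** — `<polygon>` rectangle, stroke `#ff8800` → engrave (S174, F2811). Machine vertices: (16.962,176.450) → (34.041,176.450) → (34.041,59.065) → (16.962,59.065) → (16.962,176.450). Closed: final G1 returns to the first vertex.

**Shape 2** — `<path>` cubic bezier, stroke `#ff8800` → engrave (S174, F2811). Control points (SVG): P0=(77.643,45.241), P1=(68.817,58.093), P2=(36.131,224.117), P3=(57.962,199.346); sampled at t=k/6. Machine vertices: (77.643,216.931) → (71.605,199.333) → (63.767,165.761) → (56.306,125.770) → (51.400,88.914) → (51.227,64.748) → (57.962,62.826). Open path.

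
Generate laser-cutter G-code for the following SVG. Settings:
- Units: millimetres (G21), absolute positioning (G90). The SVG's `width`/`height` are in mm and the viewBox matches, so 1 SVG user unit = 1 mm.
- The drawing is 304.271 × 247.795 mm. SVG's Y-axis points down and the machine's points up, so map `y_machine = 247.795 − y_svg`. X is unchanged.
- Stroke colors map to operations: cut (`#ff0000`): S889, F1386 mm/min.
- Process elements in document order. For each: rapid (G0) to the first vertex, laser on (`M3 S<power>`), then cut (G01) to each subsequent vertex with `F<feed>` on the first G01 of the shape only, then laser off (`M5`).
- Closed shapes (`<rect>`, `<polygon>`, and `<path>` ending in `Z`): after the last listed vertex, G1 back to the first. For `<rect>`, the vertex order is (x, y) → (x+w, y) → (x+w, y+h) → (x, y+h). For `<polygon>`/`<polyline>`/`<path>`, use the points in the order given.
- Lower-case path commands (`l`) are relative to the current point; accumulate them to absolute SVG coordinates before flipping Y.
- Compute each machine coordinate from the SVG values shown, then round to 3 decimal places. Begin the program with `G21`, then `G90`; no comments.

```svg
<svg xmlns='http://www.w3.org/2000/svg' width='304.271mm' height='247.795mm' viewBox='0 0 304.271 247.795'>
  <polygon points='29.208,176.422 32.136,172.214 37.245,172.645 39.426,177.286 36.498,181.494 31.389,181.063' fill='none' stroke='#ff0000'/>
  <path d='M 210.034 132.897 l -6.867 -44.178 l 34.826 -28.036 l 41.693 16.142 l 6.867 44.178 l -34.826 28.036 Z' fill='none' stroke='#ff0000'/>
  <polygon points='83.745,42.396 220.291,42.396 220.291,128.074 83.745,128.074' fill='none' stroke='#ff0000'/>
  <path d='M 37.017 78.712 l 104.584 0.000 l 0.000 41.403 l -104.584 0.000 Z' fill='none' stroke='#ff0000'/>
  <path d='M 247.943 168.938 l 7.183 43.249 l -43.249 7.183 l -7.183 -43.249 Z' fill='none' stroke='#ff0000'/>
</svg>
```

G21
G90
G0 X29.208 Y71.373
M3 S889
G01 X32.136 Y75.581 F1386
G01 X37.245 Y75.150
G01 X39.426 Y70.509
G01 X36.498 Y66.301
G01 X31.389 Y66.732
G01 X29.208 Y71.373
M5
G0 X210.034 Y114.898
M3 S889
G01 X203.167 Y159.076 F1386
G01 X237.993 Y187.112
G01 X279.686 Y170.970
G01 X286.553 Y126.792
G01 X251.727 Y98.756
G01 X210.034 Y114.898
M5
G0 X83.745 Y205.399
M3 S889
G01 X220.291 Y205.399 F1386
G01 X220.291 Y119.721
G01 X83.745 Y119.721
G01 X83.745 Y205.399
M5
G0 X37.017 Y169.083
M3 S889
G01 X141.601 Y169.083 F1386
G01 X141.601 Y127.680
G01 X37.017 Y127.680
G01 X37.017 Y169.083
M5
G0 X247.943 Y78.857
M3 S889
G01 X255.126 Y35.608 F1386
G01 X211.877 Y28.425
G01 X204.694 Y71.674
G01 X247.943 Y78.857
M5

1 u = 1 mm; y_m = 247.795 − y.

[1] `<polygon>` regular polygon, #ff0000→cut S889 F1386: (29.208,71.373) → (32.136,75.581) → (37.245,75.150) → (39.426,70.509) → (36.498,66.301) → (31.389,66.732) → (29.208,71.373) (closed)

[2] `<path>` regular polygon, #ff0000→cut S889 F1386: (210.034,114.898) → (203.167,159.076) → (237.993,187.112) → (279.686,170.970) → (286.553,126.792) → (251.727,98.756) → (210.034,114.898) (closed)

[3] `<polygon>` rectangle, #ff0000→cut S889 F1386: (83.745,205.399) → (220.291,205.399) → (220.291,119.721) → (83.745,119.721) → (83.745,205.399) (closed)

[4] `<path>` rectangle, #ff0000→cut S889 F1386: (37.017,169.083) → (141.601,169.083) → (141.601,127.680) → (37.017,127.680) → (37.017,169.083) (closed)

[5] `<path>` regular polygon, #ff0000→cut S889 F1386: (247.943,78.857) → (255.126,35.608) → (211.877,28.425) → (204.694,71.674) → (247.943,78.857) (closed)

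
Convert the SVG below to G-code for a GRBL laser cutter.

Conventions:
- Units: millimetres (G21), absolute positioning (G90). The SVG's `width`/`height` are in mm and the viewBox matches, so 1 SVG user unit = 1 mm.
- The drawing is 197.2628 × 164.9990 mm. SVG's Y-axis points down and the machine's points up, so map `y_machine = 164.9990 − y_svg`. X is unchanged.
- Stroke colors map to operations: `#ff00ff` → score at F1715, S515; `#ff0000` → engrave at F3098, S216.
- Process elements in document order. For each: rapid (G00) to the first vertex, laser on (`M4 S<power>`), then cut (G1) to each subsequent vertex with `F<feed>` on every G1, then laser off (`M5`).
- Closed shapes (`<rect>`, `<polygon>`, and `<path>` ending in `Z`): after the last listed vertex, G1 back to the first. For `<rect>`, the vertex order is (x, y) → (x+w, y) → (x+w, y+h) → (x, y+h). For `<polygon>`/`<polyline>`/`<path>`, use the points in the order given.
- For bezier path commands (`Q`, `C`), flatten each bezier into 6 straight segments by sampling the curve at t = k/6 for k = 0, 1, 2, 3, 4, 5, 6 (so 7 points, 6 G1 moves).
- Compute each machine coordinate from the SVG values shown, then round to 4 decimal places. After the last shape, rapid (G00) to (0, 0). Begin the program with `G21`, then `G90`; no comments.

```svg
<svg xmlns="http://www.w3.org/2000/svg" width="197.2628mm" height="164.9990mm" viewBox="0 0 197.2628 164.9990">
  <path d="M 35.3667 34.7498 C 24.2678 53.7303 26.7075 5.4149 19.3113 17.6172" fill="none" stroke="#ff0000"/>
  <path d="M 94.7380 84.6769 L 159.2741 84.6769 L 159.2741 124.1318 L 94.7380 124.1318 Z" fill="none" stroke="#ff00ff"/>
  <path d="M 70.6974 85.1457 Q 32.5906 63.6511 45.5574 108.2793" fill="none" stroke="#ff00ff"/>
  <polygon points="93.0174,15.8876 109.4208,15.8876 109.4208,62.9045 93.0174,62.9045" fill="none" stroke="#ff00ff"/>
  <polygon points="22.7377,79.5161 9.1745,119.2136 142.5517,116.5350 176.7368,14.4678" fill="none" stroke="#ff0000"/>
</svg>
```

viewBox `0 0 197.2628 164.9990` with mm width/height → 1 unit = 1 mm. Flip: y_m = 164.9990 − y_svg.

**Shape 1** — `<path>` cubic bezier, stroke `#ff0000` → engrave (S216, F3098). Control points (SVG): P0=(35.3667,34.7498), P1=(24.2678,53.7303), P2=(26.7075,5.4149), P3=(19.3113,17.6172); sampled at t=k/6. Machine vertices: (35.3667,130.2492) → (30.8373,125.7752) → (27.9149,128.9668) → (25.9505,136.2737) → (24.2946,144.1454) → (22.2980,149.0315) → (19.3113,147.3818). Open path.

**Shape 2** — `<path>` rectangle, stroke `#ff00ff` → score (S515, F1715). Machine vertices: (94.7380,80.3221) → (159.2741,80.3221) → (159.2741,40.8672) → (94.7380,40.8672) → (94.7380,80.3221). Closed: final G1 returns to the first vertex.

**Shape 3** — `<path>` quadratic bezier, stroke `#ff00ff` → score (S515, F1715). Control points (SVG): P0=(70.6974,85.1457), P1=(32.5906,63.6511), P2=(45.5574,108.2793); sampled at t=k/6. Machine vertices: (70.6974,79.8533) → (59.4138,85.1814) → (50.9677,86.8361) → (45.3590,84.8172) → (42.5877,79.1249) → (42.6538,69.7590) → (45.5574,56.7197). Open path.

**Shape 4** — `<polygon>` rectangle, stroke `#ff00ff` → score (S515, F1715). Machine vertices: (93.0174,149.1114) → (109.4208,149.1114) → (109.4208,102.0945) → (93.0174,102.0945) → (93.0174,149.1114). Closed: final G1 returns to the first vertex.

**Shape 5** — `<polygon>` closed polygon, stroke `#ff0000` → engrave (S216, F3098). Machine vertices: (22.7377,85.4829) → (9.1745,45.7854) → (142.5517,48.4640) → (176.7368,150.5312) → (22.7377,85.4829). Closed: final G1 returns to the first vertex.

G21
G90
G00 X35.3667 Y130.2492
M4 S216
G1 X30.8373 Y125.7752 F3098
G1 X27.9149 Y128.9668 F3098
G1 X25.9505 Y136.2737 F3098
G1 X24.2946 Y144.1454 F3098
G1 X22.2980 Y149.0315 F3098
G1 X19.3113 Y147.3818 F3098
M5
G00 X94.7380 Y80.3221
M4 S515
G1 X159.2741 Y80.3221 F1715
G1 X159.2741 Y40.8672 F1715
G1 X94.7380 Y40.8672 F1715
G1 X94.7380 Y80.3221 F1715
M5
G00 X70.6974 Y79.8533
M4 S515
G1 X59.4138 Y85.1814 F1715
G1 X50.9677 Y86.8361 F1715
G1 X45.3590 Y84.8172 F1715
G1 X42.5877 Y79.1249 F1715
G1 X42.6538 Y69.7590 F1715
G1 X45.5574 Y56.7197 F1715
M5
G00 X93.0174 Y149.1114
M4 S515
G1 X109.4208 Y149.1114 F1715
G1 X109.4208 Y102.0945 F1715
G1 X93.0174 Y102.0945 F1715
G1 X93.0174 Y149.1114 F1715
M5
G00 X22.7377 Y85.4829
M4 S216
G1 X9.1745 Y45.7854 F3098
G1 X142.5517 Y48.4640 F3098
G1 X176.7368 Y150.5312 F3098
G1 X22.7377 Y85.4829 F3098
M5
G00 X0.0000 Y0.0000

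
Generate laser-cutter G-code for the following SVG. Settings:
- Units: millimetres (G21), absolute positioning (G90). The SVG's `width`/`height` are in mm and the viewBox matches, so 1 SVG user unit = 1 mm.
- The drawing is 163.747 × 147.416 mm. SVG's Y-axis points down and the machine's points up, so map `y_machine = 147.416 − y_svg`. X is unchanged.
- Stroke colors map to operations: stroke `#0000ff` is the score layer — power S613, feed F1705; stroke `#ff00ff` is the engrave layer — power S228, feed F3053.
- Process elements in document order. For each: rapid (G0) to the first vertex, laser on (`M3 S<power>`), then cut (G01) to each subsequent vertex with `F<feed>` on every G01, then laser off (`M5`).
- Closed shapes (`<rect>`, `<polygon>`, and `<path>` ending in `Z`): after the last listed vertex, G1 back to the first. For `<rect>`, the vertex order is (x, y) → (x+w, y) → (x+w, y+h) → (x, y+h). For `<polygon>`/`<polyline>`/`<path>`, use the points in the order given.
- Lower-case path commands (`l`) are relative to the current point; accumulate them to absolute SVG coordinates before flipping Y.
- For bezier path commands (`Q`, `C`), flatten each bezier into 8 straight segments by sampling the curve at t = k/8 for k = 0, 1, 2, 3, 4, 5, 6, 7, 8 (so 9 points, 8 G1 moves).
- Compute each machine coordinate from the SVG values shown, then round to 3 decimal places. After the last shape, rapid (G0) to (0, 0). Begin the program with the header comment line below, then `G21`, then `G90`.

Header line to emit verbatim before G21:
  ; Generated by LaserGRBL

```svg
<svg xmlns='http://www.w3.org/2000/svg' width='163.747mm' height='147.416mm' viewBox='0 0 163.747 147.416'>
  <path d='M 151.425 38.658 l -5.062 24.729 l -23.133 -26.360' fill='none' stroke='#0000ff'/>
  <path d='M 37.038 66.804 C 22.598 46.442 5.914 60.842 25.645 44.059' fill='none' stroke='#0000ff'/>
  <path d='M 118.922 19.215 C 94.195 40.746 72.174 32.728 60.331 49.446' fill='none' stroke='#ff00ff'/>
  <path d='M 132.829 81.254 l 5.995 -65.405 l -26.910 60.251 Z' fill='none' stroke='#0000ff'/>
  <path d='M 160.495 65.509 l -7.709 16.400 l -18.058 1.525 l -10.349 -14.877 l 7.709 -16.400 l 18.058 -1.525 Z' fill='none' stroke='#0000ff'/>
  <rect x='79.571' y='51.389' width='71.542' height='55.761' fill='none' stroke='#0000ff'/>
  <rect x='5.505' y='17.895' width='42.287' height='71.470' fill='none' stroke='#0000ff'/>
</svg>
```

1 u = 1 mm; y_m = 147.416 − y.

[1] `<path>` open polyline, #0000ff→score S613 F1705: (151.425,108.758) → (146.363,84.029) → (123.230,110.389)

[2] `<path>` cubic bezier, #0000ff→score S613 F1705: (37.038,80.612) → (31.593,86.747) → (26.391,90.396) → (21.885,92.332) → (18.527,93.327) → (16.772,94.154) → (17.071,95.586) → (19.877,98.396) → (25.645,103.357)

[3] `<path>` cubic bezier, #ff00ff→engrave S228 F3053: (118.922,128.201) → (109.791,121.406) → (101.001,116.745) → (92.640,113.582) → (84.795,111.281) → (77.554,109.205) → (71.005,106.719) → (65.235,103.186) → (60.331,97.970)

[4] `<path>` closed polygon, #0000ff→score S613 F1705: (132.829,66.162) → (138.824,131.567) → (111.914,71.316) → (132.829,66.162) (closed)

[5] `<path>` regular polygon, #0000ff→score S613 F1705: (160.495,81.907) → (152.786,65.507) → (134.728,63.982) → (124.379,78.859) → (132.088,95.259) → (150.146,96.784) → (160.495,81.907) (closed)

[6] `<rect>` rectangle, #0000ff→score S613 F1705: (79.571,96.027) → (151.113,96.027) → (151.113,40.266) → (79.571,40.266) → (79.571,96.027) (closed)

[7] `<rect>` rectangle, #0000ff→score S613 F1705: (5.505,129.521) → (47.792,129.521) → (47.792,58.051) → (5.505,58.051) → (5.505,129.521) (closed)

; Generated by LaserGRBL
G21
G90
G0 X151.425 Y108.758
M3 S613
G01 X146.363 Y84.029 F1705
G01 X123.230 Y110.389 F1705
M5
G0 X37.038 Y80.612
M3 S613
G01 X31.593 Y86.747 F1705
G01 X26.391 Y90.396 F1705
G01 X21.885 Y92.332 F1705
G01 X18.527 Y93.327 F1705
G01 X16.772 Y94.154 F1705
G01 X17.071 Y95.586 F1705
G01 X19.877 Y98.396 F1705
G01 X25.645 Y103.357 F1705
M5
G0 X118.922 Y128.201
M3 S228
G01 X109.791 Y121.406 F3053
G01 X101.001 Y116.745 F3053
G01 X92.640 Y113.582 F3053
G01 X84.795 Y111.281 F3053
G01 X77.554 Y109.205 F3053
G01 X71.005 Y106.719 F3053
G01 X65.235 Y103.186 F3053
G01 X60.331 Y97.970 F3053
M5
G0 X132.829 Y66.162
M3 S613
G01 X138.824 Y131.567 F1705
G01 X111.914 Y71.316 F1705
G01 X132.829 Y66.162 F1705
M5
G0 X160.495 Y81.907
M3 S613
G01 X152.786 Y65.507 F1705
G01 X134.728 Y63.982 F1705
G01 X124.379 Y78.859 F1705
G01 X132.088 Y95.259 F1705
G01 X150.146 Y96.784 F1705
G01 X160.495 Y81.907 F1705
M5
G0 X79.571 Y96.027
M3 S613
G01 X151.113 Y96.027 F1705
G01 X151.113 Y40.266 F1705
G01 X79.571 Y40.266 F1705
G01 X79.571 Y96.027 F1705
M5
G0 X5.505 Y129.521
M3 S613
G01 X47.792 Y129.521 F1705
G01 X47.792 Y58.051 F1705
G01 X5.505 Y58.051 F1705
G01 X5.505 Y129.521 F1705
M5
G0 X0.000 Y0.000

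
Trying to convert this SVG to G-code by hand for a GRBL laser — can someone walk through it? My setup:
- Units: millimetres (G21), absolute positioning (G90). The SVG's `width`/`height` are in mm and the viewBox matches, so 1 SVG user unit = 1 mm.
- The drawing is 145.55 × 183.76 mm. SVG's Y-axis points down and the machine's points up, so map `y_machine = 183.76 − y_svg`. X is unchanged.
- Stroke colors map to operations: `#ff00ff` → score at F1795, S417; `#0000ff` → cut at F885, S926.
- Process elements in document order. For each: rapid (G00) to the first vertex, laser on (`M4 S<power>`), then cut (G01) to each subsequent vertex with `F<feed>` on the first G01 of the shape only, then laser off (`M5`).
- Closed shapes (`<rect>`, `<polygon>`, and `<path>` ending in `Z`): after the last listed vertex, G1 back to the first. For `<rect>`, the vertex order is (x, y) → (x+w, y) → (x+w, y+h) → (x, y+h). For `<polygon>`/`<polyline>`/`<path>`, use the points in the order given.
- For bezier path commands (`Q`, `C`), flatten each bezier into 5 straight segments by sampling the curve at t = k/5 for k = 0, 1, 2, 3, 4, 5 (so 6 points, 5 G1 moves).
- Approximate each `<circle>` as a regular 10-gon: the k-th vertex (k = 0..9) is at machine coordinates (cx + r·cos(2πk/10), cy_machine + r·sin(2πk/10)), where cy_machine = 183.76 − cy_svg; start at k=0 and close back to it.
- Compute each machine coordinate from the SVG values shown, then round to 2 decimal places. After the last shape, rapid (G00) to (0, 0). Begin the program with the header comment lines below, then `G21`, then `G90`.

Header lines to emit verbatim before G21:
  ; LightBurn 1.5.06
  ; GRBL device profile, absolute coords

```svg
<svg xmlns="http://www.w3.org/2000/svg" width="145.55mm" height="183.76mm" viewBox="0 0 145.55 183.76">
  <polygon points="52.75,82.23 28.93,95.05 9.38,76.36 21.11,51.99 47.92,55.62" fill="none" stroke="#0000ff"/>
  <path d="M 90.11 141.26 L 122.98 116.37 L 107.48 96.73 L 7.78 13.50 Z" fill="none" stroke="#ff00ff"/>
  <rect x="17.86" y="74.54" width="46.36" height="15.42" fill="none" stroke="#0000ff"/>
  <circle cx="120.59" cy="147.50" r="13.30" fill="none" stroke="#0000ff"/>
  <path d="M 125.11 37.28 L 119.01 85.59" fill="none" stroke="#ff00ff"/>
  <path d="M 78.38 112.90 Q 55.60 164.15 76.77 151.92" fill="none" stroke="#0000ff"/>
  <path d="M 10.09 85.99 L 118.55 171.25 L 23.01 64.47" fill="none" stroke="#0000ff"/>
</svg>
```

Since the viewBox matches the mm dimensions, user units are millimetres directly. The only transform is the Y-flip y_m = 183.76 − y_svg.

Shape 1 is a regular polygon drawn with `<polygon>`. Its stroke #0000ff means cut at S926, F885. After flipping Y the toolpath is (52.75,101.53) → (28.93,88.71) → (9.38,107.40) → (21.11,131.77) → (47.92,128.14) → (52.75,101.53), returning to the start.

Shape 2 is a closed polygon drawn with `<path>`. Its stroke #ff00ff means score at S417, F1795. After flipping Y the toolpath is (90.11,42.50) → (122.98,67.39) → (107.48,87.03) → (7.78,170.26) → (90.11,42.50), returning to the start.

Shape 3 is a rectangle drawn with `<rect>`. Its stroke #0000ff means cut at S926, F885. After flipping Y the toolpath is (17.86,109.22) → (64.22,109.22) → (64.22,93.80) → (17.86,93.80) → (17.86,109.22), returning to the start.

Shape 4 is a circle drawn with `<circle>`. Its stroke #0000ff means cut at S926, F885. After flipping Y the toolpath is (133.89,36.26) → (131.35,44.08) → (124.70,48.91) → (116.48,48.91) → (109.83,44.08) → (107.29,36.26) → (109.83,28.44) → (116.48,23.61) → (124.70,23.61) → (131.35,28.44) → (133.89,36.26), returning to the start.

Shape 5 is a line segment drawn with `<path>`. Its stroke #ff00ff means score at S417, F1795. After flipping Y the toolpath is (125.11,146.48) → (119.01,98.17).

Shape 6 is a quadratic bezier drawn with `<path>`. Its stroke #0000ff means cut at S926, F885. After flipping Y the toolpath is (78.38,70.86) → (71.03,52.90) → (67.19,40.02) → (66.87,32.21) → (70.06,29.49) → (76.77,31.84).

Shape 7 is a open polyline drawn with `<path>`. Its stroke #0000ff means cut at S926, F885. After flipping Y the toolpath is (10.09,97.77) → (118.55,12.51) → (23.01,119.29).

; LightBurn 1.5.06
; GRBL device profile, absolute coords
G21
G90
G00 X52.75 Y101.53
M4 S926
G01 X28.93 Y88.71 F885
G01 X9.38 Y107.40
G01 X21.11 Y131.77
G01 X47.92 Y128.14
G01 X52.75 Y101.53
M5
G00 X90.11 Y42.50
M4 S417
G01 X122.98 Y67.39 F1795
G01 X107.48 Y87.03
G01 X7.78 Y170.26
G01 X90.11 Y42.50
M5
G00 X17.86 Y109.22
M4 S926
G01 X64.22 Y109.22 F885
G01 X64.22 Y93.80
G01 X17.86 Y93.80
G01 X17.86 Y109.22
M5
G00 X133.89 Y36.26
M4 S926
G01 X131.35 Y44.08 F885
G01 X124.70 Y48.91
G01 X116.48 Y48.91
G01 X109.83 Y44.08
G01 X107.29 Y36.26
G01 X109.83 Y28.44
G01 X116.48 Y23.61
G01 X124.70 Y23.61
G01 X131.35 Y28.44
G01 X133.89 Y36.26
M5
G00 X125.11 Y146.48
M4 S417
G01 X119.01 Y98.17 F1795
M5
G00 X78.38 Y70.86
M4 S926
G01 X71.03 Y52.90 F885
G01 X67.19 Y40.02
G01 X66.87 Y32.21
G01 X70.06 Y29.49
G01 X76.77 Y31.84
M5
G00 X10.09 Y97.77
M4 S926
G01 X118.55 Y12.51 F885
G01 X23.01 Y119.29
M5
G00 X0.00 Y0.00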